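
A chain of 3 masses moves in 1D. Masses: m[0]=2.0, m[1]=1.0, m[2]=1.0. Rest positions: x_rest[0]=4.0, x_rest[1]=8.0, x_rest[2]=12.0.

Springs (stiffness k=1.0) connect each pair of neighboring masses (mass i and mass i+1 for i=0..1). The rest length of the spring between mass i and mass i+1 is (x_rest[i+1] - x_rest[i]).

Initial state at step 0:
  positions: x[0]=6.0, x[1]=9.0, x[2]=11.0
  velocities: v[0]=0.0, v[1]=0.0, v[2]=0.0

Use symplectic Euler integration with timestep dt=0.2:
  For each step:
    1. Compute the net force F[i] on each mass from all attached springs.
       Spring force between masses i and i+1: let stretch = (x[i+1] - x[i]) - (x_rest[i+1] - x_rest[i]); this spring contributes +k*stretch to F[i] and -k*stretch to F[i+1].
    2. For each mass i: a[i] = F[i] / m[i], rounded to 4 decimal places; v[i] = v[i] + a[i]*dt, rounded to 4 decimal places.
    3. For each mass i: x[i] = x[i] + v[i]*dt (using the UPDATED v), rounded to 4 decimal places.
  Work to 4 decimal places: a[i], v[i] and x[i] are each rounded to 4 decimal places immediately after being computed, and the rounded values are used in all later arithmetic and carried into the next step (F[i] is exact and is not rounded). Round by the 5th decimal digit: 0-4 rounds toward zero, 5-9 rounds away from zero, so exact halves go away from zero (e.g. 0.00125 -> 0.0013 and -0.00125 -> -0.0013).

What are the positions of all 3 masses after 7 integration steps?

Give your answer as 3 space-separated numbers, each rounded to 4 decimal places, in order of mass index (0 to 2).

Answer: 5.4124 8.4595 12.7158

Derivation:
Step 0: x=[6.0000 9.0000 11.0000] v=[0.0000 0.0000 0.0000]
Step 1: x=[5.9800 8.9600 11.0800] v=[-0.1000 -0.2000 0.4000]
Step 2: x=[5.9396 8.8856 11.2352] v=[-0.2020 -0.3720 0.7760]
Step 3: x=[5.8781 8.7873 11.4564] v=[-0.3074 -0.4913 1.1061]
Step 4: x=[5.7948 8.6794 11.7309] v=[-0.4165 -0.5393 1.3723]
Step 5: x=[5.6892 8.5782 12.0433] v=[-0.5280 -0.5059 1.5620]
Step 6: x=[5.5614 8.5001 12.3771] v=[-0.6391 -0.3907 1.6690]
Step 7: x=[5.4124 8.4595 12.7158] v=[-0.7452 -0.2030 1.6936]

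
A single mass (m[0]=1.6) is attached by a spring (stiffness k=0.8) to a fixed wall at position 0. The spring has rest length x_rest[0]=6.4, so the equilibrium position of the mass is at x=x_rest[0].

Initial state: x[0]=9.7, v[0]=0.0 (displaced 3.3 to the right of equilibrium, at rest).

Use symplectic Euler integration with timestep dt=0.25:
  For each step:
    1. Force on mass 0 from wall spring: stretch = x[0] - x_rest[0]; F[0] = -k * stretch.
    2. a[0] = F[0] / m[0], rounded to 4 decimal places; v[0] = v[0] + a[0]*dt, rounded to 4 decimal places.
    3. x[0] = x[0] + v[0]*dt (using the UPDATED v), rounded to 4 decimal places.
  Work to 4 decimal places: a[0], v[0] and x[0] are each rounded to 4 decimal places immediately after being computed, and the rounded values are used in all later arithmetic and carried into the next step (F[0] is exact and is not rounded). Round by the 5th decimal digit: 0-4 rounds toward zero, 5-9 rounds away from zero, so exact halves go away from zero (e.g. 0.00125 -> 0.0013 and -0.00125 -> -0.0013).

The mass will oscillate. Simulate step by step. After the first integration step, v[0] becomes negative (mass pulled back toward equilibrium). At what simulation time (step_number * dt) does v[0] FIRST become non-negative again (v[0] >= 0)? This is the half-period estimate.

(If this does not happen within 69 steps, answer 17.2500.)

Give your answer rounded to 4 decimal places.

Answer: 4.5000

Derivation:
Step 0: x=[9.7000] v=[0.0000]
Step 1: x=[9.5969] v=[-0.4125]
Step 2: x=[9.3939] v=[-0.8121]
Step 3: x=[9.0973] v=[-1.1864]
Step 4: x=[8.7164] v=[-1.5236]
Step 5: x=[8.2631] v=[-1.8132]
Step 6: x=[7.7516] v=[-2.0461]
Step 7: x=[7.1978] v=[-2.2151]
Step 8: x=[6.6191] v=[-2.3148]
Step 9: x=[6.0336] v=[-2.3422]
Step 10: x=[5.4595] v=[-2.2964]
Step 11: x=[4.9148] v=[-2.1788]
Step 12: x=[4.4165] v=[-1.9932]
Step 13: x=[3.9802] v=[-1.7453]
Step 14: x=[3.6195] v=[-1.4428]
Step 15: x=[3.3457] v=[-1.0952]
Step 16: x=[3.1674] v=[-0.7134]
Step 17: x=[3.0901] v=[-0.3093]
Step 18: x=[3.1162] v=[0.1045]
First v>=0 after going negative at step 18, time=4.5000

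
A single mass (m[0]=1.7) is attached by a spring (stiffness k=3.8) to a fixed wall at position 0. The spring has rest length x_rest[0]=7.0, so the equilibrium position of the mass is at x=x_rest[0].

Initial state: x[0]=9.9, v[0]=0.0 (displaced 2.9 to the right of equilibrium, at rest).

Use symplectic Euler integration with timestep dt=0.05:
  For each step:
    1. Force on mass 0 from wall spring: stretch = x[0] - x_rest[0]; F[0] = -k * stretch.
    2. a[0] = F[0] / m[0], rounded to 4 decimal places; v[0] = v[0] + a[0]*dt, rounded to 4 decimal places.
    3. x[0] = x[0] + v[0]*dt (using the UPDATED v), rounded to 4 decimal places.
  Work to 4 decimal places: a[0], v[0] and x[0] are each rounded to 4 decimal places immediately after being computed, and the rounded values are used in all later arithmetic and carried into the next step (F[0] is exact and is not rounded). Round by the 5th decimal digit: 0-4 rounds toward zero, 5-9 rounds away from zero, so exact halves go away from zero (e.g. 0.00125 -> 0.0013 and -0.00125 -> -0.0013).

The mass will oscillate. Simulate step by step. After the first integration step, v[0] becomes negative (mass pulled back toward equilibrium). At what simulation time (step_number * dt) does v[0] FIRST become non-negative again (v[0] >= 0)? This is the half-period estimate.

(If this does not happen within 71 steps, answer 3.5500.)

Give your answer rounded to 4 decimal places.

Answer: 2.1500

Derivation:
Step 0: x=[9.9000] v=[0.0000]
Step 1: x=[9.8838] v=[-0.3241]
Step 2: x=[9.8515] v=[-0.6464]
Step 3: x=[9.8032] v=[-0.9651]
Step 4: x=[9.7393] v=[-1.2784]
Step 5: x=[9.6601] v=[-1.5846]
Step 6: x=[9.5660] v=[-1.8819]
Step 7: x=[9.4576] v=[-2.1687]
Step 8: x=[9.3354] v=[-2.4434]
Step 9: x=[9.2002] v=[-2.7044]
Step 10: x=[9.0527] v=[-2.9503]
Step 11: x=[8.8937] v=[-3.1797]
Step 12: x=[8.7241] v=[-3.3914]
Step 13: x=[8.5449] v=[-3.5841]
Step 14: x=[8.3571] v=[-3.7568]
Step 15: x=[8.1617] v=[-3.9085]
Step 16: x=[7.9598] v=[-4.0383]
Step 17: x=[7.7525] v=[-4.1456]
Step 18: x=[7.5410] v=[-4.2297]
Step 19: x=[7.3265] v=[-4.2902]
Step 20: x=[7.1102] v=[-4.3267]
Step 21: x=[6.8933] v=[-4.3390]
Step 22: x=[6.6769] v=[-4.3271]
Step 23: x=[6.4624] v=[-4.2910]
Step 24: x=[6.2509] v=[-4.2309]
Step 25: x=[6.0435] v=[-4.1472]
Step 26: x=[5.8415] v=[-4.0403]
Step 27: x=[5.6460] v=[-3.9108]
Step 28: x=[5.4580] v=[-3.7595]
Step 29: x=[5.2786] v=[-3.5872]
Step 30: x=[5.1089] v=[-3.3948]
Step 31: x=[4.9497] v=[-3.1834]
Step 32: x=[4.8020] v=[-2.9543]
Step 33: x=[4.6666] v=[-2.7086]
Step 34: x=[4.5442] v=[-2.4478]
Step 35: x=[4.4355] v=[-2.1733]
Step 36: x=[4.3412] v=[-1.8867]
Step 37: x=[4.2617] v=[-1.5895]
Step 38: x=[4.1975] v=[-1.2835]
Step 39: x=[4.1490] v=[-0.9703]
Step 40: x=[4.1164] v=[-0.6517]
Step 41: x=[4.0999] v=[-0.3294]
Step 42: x=[4.0996] v=[-0.0053]
Step 43: x=[4.1155] v=[0.3189]
First v>=0 after going negative at step 43, time=2.1500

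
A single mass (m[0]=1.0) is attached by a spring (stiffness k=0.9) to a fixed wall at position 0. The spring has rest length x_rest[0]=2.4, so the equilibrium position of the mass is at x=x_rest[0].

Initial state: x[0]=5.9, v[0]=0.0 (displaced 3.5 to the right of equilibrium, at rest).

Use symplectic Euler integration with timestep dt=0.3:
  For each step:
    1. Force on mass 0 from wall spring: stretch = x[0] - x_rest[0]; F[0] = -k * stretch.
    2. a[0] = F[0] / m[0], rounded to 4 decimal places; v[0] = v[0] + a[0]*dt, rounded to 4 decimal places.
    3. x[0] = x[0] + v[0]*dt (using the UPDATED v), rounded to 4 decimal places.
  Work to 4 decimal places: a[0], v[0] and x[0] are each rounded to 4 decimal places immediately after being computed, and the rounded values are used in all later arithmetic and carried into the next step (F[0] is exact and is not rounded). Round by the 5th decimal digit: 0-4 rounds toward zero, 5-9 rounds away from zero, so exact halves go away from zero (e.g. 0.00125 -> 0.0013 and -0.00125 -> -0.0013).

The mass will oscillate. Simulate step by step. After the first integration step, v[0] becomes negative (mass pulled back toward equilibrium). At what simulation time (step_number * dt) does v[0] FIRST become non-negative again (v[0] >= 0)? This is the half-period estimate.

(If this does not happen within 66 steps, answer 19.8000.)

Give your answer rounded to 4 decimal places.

Step 0: x=[5.9000] v=[0.0000]
Step 1: x=[5.6165] v=[-0.9450]
Step 2: x=[5.0725] v=[-1.8135]
Step 3: x=[4.3120] v=[-2.5351]
Step 4: x=[3.3966] v=[-3.0513]
Step 5: x=[2.4005] v=[-3.3204]
Step 6: x=[1.4043] v=[-3.3206]
Step 7: x=[0.4888] v=[-3.0518]
Step 8: x=[-0.2719] v=[-2.5358]
Step 9: x=[-0.8162] v=[-1.8144]
Step 10: x=[-1.1000] v=[-0.9460]
Step 11: x=[-1.1003] v=[-0.0010]
Step 12: x=[-0.8171] v=[0.9441]
First v>=0 after going negative at step 12, time=3.6000

Answer: 3.6000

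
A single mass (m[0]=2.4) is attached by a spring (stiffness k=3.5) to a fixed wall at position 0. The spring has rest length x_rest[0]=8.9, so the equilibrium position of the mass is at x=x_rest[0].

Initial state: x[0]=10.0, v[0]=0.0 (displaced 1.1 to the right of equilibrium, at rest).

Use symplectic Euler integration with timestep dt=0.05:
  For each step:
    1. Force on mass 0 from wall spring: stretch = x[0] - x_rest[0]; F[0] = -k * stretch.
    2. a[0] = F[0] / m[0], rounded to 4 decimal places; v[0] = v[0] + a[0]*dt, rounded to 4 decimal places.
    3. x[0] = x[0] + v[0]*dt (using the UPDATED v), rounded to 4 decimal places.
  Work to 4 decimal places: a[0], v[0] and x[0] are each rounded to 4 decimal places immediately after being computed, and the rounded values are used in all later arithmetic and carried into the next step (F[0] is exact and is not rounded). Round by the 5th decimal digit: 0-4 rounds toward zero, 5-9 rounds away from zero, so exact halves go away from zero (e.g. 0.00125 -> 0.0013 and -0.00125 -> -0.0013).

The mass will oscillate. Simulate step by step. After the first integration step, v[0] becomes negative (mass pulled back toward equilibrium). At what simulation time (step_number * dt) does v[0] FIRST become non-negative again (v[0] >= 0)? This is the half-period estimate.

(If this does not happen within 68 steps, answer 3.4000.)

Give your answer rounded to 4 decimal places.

Answer: 2.6500

Derivation:
Step 0: x=[10.0000] v=[0.0000]
Step 1: x=[9.9960] v=[-0.0802]
Step 2: x=[9.9880] v=[-0.1601]
Step 3: x=[9.9760] v=[-0.2394]
Step 4: x=[9.9601] v=[-0.3179]
Step 5: x=[9.9403] v=[-0.3952]
Step 6: x=[9.9167] v=[-0.4711]
Step 7: x=[9.8894] v=[-0.5452]
Step 8: x=[9.8585] v=[-0.6173]
Step 9: x=[9.8241] v=[-0.6872]
Step 10: x=[9.7864] v=[-0.7546]
Step 11: x=[9.7454] v=[-0.8192]
Step 12: x=[9.7014] v=[-0.8808]
Step 13: x=[9.6544] v=[-0.9392]
Step 14: x=[9.6047] v=[-0.9942]
Step 15: x=[9.5524] v=[-1.0456]
Step 16: x=[9.4977] v=[-1.0932]
Step 17: x=[9.4409] v=[-1.1368]
Step 18: x=[9.3821] v=[-1.1762]
Step 19: x=[9.3215] v=[-1.2114]
Step 20: x=[9.2594] v=[-1.2421]
Step 21: x=[9.1960] v=[-1.2683]
Step 22: x=[9.1315] v=[-1.2899]
Step 23: x=[9.0662] v=[-1.3068]
Step 24: x=[9.0003] v=[-1.3189]
Step 25: x=[8.9340] v=[-1.3262]
Step 26: x=[8.8676] v=[-1.3287]
Step 27: x=[8.8013] v=[-1.3263]
Step 28: x=[8.7353] v=[-1.3191]
Step 29: x=[8.6699] v=[-1.3071]
Step 30: x=[8.6054] v=[-1.2903]
Step 31: x=[8.5420] v=[-1.2688]
Step 32: x=[8.4799] v=[-1.2427]
Step 33: x=[8.4193] v=[-1.2121]
Step 34: x=[8.3604] v=[-1.1771]
Step 35: x=[8.3035] v=[-1.1378]
Step 36: x=[8.2488] v=[-1.0943]
Step 37: x=[8.1965] v=[-1.0468]
Step 38: x=[8.1467] v=[-0.9955]
Step 39: x=[8.0997] v=[-0.9406]
Step 40: x=[8.0556] v=[-0.8822]
Step 41: x=[8.0146] v=[-0.8206]
Step 42: x=[7.9768] v=[-0.7560]
Step 43: x=[7.9424] v=[-0.6887]
Step 44: x=[7.9115] v=[-0.6189]
Step 45: x=[7.8842] v=[-0.5468]
Step 46: x=[7.8606] v=[-0.4727]
Step 47: x=[7.8408] v=[-0.3969]
Step 48: x=[7.8248] v=[-0.3197]
Step 49: x=[7.8127] v=[-0.2413]
Step 50: x=[7.8046] v=[-0.1620]
Step 51: x=[7.8005] v=[-0.0821]
Step 52: x=[7.8004] v=[-0.0019]
Step 53: x=[7.8043] v=[0.0783]
First v>=0 after going negative at step 53, time=2.6500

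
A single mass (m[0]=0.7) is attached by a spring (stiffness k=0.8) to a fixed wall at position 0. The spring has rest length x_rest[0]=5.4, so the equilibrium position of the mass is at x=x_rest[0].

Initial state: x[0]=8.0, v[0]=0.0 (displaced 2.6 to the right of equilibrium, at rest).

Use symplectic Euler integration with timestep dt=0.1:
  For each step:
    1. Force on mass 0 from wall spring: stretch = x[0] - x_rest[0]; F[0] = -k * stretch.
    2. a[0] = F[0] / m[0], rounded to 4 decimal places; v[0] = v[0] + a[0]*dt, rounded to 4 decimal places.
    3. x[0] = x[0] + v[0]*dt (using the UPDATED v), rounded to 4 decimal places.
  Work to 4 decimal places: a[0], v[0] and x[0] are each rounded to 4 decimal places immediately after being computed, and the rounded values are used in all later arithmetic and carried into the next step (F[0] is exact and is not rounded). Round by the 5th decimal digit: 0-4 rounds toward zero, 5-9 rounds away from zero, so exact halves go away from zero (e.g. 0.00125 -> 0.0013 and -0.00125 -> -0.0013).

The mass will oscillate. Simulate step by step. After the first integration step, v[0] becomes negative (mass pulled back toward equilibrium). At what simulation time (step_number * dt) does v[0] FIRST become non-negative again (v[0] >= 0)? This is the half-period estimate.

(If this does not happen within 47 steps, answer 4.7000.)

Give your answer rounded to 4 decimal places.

Answer: 3.0000

Derivation:
Step 0: x=[8.0000] v=[0.0000]
Step 1: x=[7.9703] v=[-0.2971]
Step 2: x=[7.9112] v=[-0.5909]
Step 3: x=[7.8234] v=[-0.8779]
Step 4: x=[7.7079] v=[-1.1549]
Step 5: x=[7.5660] v=[-1.4187]
Step 6: x=[7.3994] v=[-1.6662]
Step 7: x=[7.2099] v=[-1.8947]
Step 8: x=[6.9997] v=[-2.1016]
Step 9: x=[6.7713] v=[-2.2844]
Step 10: x=[6.5272] v=[-2.4411]
Step 11: x=[6.2702] v=[-2.5699]
Step 12: x=[6.0033] v=[-2.6694]
Step 13: x=[5.7295] v=[-2.7384]
Step 14: x=[5.4519] v=[-2.7761]
Step 15: x=[5.1737] v=[-2.7820]
Step 16: x=[4.8981] v=[-2.7561]
Step 17: x=[4.6282] v=[-2.6987]
Step 18: x=[4.3672] v=[-2.6105]
Step 19: x=[4.1180] v=[-2.4925]
Step 20: x=[3.8834] v=[-2.3460]
Step 21: x=[3.6661] v=[-2.1727]
Step 22: x=[3.4687] v=[-1.9745]
Step 23: x=[3.2933] v=[-1.7538]
Step 24: x=[3.1420] v=[-1.5130]
Step 25: x=[3.0165] v=[-1.2549]
Step 26: x=[2.9183] v=[-0.9825]
Step 27: x=[2.8484] v=[-0.6989]
Step 28: x=[2.8077] v=[-0.4073]
Step 29: x=[2.7966] v=[-0.1110]
Step 30: x=[2.8153] v=[0.1865]
First v>=0 after going negative at step 30, time=3.0000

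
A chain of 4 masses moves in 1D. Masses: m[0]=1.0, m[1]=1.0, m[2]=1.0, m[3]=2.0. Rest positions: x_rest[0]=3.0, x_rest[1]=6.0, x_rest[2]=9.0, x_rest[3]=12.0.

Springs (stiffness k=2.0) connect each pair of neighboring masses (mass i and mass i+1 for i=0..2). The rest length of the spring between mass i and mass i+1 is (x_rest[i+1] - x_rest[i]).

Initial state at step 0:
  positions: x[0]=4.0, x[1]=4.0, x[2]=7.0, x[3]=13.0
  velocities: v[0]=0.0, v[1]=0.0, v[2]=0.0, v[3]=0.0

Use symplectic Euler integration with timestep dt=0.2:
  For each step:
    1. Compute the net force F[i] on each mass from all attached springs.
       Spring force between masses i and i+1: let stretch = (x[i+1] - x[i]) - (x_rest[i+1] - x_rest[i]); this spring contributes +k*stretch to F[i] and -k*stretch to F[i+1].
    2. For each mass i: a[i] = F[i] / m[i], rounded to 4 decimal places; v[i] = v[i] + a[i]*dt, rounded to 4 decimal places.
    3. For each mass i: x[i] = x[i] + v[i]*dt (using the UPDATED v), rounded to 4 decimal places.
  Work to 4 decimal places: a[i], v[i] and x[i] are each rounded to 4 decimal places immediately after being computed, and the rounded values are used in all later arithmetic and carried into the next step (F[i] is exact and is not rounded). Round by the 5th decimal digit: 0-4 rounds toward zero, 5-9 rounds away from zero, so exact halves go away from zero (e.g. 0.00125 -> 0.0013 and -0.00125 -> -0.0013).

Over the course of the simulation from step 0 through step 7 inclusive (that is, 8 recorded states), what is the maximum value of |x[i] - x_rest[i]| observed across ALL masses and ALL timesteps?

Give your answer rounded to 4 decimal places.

Step 0: x=[4.0000 4.0000 7.0000 13.0000] v=[0.0000 0.0000 0.0000 0.0000]
Step 1: x=[3.7600 4.2400 7.2400 12.8800] v=[-1.2000 1.2000 1.2000 -0.6000]
Step 2: x=[3.3184 4.6816 7.6912 12.6544] v=[-2.2080 2.2080 2.2560 -1.1280]
Step 3: x=[2.7459 5.2549 8.2987 12.3503] v=[-2.8627 2.8666 3.0374 -1.5206]
Step 4: x=[2.1341 5.8710 8.9868 12.0041] v=[-3.0591 3.0805 3.4405 -1.7309]
Step 5: x=[1.5812 6.4374 9.6670 11.6572] v=[-2.7643 2.8321 3.4011 -1.7344]
Step 6: x=[1.1768 6.8737 10.2481 11.3507] v=[-2.0218 2.1815 2.9053 -1.5324]
Step 7: x=[0.9882 7.1242 10.6474 11.1201] v=[-0.9430 1.2525 1.9966 -1.1529]
Max displacement = 2.0118

Answer: 2.0118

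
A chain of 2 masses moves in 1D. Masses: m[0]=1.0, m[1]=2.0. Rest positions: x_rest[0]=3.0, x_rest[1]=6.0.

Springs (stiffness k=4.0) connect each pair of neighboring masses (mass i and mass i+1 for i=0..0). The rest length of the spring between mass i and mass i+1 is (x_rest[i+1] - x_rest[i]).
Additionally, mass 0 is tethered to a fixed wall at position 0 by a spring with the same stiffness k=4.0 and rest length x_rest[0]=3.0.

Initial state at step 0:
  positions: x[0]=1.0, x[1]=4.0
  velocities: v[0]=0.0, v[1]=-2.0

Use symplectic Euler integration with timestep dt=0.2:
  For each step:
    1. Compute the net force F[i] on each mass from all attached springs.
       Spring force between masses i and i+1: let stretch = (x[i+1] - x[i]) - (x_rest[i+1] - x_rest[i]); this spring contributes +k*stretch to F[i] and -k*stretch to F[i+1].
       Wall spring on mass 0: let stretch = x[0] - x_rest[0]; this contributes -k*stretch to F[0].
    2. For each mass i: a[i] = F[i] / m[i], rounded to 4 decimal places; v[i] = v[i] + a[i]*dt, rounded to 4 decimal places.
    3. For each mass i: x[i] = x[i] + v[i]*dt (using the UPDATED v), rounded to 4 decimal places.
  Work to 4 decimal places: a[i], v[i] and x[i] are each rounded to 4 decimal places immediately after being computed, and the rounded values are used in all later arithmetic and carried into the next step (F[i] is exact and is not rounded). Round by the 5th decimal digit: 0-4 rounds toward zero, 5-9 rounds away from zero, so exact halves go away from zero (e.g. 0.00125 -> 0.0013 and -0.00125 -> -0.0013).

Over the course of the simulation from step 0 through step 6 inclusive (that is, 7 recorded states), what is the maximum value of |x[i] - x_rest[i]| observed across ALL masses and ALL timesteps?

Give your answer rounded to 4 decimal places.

Step 0: x=[1.0000 4.0000] v=[0.0000 -2.0000]
Step 1: x=[1.3200 3.6000] v=[1.6000 -2.0000]
Step 2: x=[1.7936 3.2576] v=[2.3680 -1.7120]
Step 3: x=[2.2145 3.0381] v=[2.1043 -1.0976]
Step 4: x=[2.4128 2.9927] v=[0.9916 -0.2270]
Step 5: x=[2.3179 3.1409] v=[-0.4747 0.7410]
Step 6: x=[1.9838 3.4633] v=[-1.6706 1.6118]
Max displacement = 3.0073

Answer: 3.0073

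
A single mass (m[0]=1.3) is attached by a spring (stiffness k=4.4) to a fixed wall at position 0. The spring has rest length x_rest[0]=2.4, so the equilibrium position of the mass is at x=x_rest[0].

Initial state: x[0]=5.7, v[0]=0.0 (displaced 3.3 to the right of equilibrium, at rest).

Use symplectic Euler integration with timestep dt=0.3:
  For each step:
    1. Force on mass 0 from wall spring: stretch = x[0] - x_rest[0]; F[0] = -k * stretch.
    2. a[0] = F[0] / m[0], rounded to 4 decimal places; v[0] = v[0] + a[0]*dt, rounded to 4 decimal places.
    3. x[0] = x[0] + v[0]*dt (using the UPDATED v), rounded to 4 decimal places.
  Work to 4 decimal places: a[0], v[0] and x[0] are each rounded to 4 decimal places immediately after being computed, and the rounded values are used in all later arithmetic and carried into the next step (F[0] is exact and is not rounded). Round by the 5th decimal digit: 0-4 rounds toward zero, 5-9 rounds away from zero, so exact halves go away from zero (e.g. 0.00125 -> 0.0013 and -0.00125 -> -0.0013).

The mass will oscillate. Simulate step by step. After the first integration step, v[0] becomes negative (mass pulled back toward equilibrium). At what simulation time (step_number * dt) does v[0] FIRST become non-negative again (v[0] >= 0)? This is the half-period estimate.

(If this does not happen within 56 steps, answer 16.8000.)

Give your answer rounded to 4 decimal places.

Answer: 1.8000

Derivation:
Step 0: x=[5.7000] v=[0.0000]
Step 1: x=[4.6948] v=[-3.3508]
Step 2: x=[2.9905] v=[-5.6809]
Step 3: x=[1.1064] v=[-6.2805]
Step 4: x=[-0.3837] v=[-4.9670]
Step 5: x=[-1.0259] v=[-2.1405]
Step 6: x=[-0.6245] v=[1.3381]
First v>=0 after going negative at step 6, time=1.8000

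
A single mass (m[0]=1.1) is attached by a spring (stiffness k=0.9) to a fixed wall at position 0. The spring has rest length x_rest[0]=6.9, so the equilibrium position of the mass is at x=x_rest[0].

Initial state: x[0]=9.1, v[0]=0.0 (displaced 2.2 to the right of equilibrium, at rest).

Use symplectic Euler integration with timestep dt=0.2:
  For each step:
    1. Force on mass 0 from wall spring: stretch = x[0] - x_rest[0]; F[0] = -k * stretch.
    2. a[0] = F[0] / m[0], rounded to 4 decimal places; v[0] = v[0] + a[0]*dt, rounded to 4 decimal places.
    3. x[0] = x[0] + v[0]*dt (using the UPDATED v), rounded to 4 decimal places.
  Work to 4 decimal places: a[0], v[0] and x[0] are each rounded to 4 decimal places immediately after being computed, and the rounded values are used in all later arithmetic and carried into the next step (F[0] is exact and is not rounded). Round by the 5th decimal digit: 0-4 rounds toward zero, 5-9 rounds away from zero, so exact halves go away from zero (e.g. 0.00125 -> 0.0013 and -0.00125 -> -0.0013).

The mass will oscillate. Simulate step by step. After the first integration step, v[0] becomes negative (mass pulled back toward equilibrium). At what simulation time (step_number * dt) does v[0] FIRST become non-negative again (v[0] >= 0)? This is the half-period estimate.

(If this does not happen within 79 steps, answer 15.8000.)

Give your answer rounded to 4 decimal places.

Answer: 3.6000

Derivation:
Step 0: x=[9.1000] v=[0.0000]
Step 1: x=[9.0280] v=[-0.3600]
Step 2: x=[8.8864] v=[-0.7082]
Step 3: x=[8.6798] v=[-1.0332]
Step 4: x=[8.4149] v=[-1.3244]
Step 5: x=[8.1004] v=[-1.5723]
Step 6: x=[7.7467] v=[-1.7687]
Step 7: x=[7.3652] v=[-1.9073]
Step 8: x=[6.9685] v=[-1.9834]
Step 9: x=[6.5696] v=[-1.9946]
Step 10: x=[6.1815] v=[-1.9405]
Step 11: x=[5.8169] v=[-1.8229]
Step 12: x=[5.4878] v=[-1.6457]
Step 13: x=[5.2049] v=[-1.4146]
Step 14: x=[4.9775] v=[-1.1372]
Step 15: x=[4.8130] v=[-0.8226]
Step 16: x=[4.7168] v=[-0.4811]
Step 17: x=[4.6920] v=[-0.1238]
Step 18: x=[4.7395] v=[0.2375]
First v>=0 after going negative at step 18, time=3.6000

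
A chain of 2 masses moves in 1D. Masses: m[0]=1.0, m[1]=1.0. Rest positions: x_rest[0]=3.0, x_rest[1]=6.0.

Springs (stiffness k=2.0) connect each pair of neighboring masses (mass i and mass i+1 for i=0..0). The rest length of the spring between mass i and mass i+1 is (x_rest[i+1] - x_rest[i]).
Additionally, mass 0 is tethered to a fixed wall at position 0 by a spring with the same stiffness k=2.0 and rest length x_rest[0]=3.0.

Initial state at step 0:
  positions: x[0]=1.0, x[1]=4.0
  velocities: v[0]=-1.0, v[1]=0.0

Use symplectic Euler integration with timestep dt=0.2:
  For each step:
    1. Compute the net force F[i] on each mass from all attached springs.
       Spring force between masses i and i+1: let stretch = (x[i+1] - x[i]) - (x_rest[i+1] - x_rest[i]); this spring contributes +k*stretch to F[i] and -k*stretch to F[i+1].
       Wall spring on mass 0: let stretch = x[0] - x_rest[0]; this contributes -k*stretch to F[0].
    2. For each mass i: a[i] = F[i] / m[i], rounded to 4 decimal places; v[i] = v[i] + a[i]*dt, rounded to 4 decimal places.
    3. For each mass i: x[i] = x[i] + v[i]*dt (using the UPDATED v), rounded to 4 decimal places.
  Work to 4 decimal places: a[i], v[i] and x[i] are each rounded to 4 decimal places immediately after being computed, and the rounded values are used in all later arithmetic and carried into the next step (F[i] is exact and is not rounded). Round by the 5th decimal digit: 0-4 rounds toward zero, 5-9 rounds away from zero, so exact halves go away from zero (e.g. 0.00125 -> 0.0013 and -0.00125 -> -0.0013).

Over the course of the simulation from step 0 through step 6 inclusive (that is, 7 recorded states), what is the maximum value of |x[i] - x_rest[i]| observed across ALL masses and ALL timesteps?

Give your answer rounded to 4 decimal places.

Step 0: x=[1.0000 4.0000] v=[-1.0000 0.0000]
Step 1: x=[0.9600 4.0000] v=[-0.2000 0.0000]
Step 2: x=[1.0864 3.9968] v=[0.6320 -0.0160]
Step 3: x=[1.3587 4.0008] v=[1.3616 0.0198]
Step 4: x=[1.7337 4.0334] v=[1.8750 0.1630]
Step 5: x=[2.1540 4.1220] v=[2.1014 0.4431]
Step 6: x=[2.5594 4.2932] v=[2.0270 0.8559]
Max displacement = 2.0400

Answer: 2.0400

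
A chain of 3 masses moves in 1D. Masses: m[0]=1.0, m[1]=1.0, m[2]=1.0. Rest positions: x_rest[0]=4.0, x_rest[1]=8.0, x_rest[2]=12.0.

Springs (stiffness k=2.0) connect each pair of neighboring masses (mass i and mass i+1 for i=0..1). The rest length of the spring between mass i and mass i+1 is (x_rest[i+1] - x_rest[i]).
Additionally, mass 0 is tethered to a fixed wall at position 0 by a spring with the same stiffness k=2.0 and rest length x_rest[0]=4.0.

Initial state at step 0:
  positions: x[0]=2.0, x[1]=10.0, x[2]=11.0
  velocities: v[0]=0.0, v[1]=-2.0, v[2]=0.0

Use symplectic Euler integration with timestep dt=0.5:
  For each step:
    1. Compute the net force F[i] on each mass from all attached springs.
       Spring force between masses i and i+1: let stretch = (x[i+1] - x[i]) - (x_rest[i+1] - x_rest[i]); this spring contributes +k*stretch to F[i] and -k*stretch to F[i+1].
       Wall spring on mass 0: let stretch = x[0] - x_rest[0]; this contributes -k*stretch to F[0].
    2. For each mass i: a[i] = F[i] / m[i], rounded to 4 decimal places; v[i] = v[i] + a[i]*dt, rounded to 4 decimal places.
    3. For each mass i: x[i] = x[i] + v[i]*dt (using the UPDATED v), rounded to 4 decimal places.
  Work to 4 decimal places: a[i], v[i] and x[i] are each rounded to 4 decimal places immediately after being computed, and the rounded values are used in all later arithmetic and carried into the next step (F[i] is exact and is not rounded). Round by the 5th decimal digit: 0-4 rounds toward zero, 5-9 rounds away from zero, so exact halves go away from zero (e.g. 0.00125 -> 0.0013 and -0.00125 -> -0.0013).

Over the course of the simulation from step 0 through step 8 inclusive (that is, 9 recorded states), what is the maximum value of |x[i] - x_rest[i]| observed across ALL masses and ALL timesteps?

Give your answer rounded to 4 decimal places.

Step 0: x=[2.0000 10.0000 11.0000] v=[0.0000 -2.0000 0.0000]
Step 1: x=[5.0000 5.5000 12.5000] v=[6.0000 -9.0000 3.0000]
Step 2: x=[5.7500 4.2500 12.5000] v=[1.5000 -2.5000 0.0000]
Step 3: x=[2.8750 7.8750 10.3750] v=[-5.7500 7.2500 -4.2500]
Step 4: x=[1.0625 10.2500 9.0000] v=[-3.6250 4.7500 -2.7500]
Step 5: x=[3.3125 7.4063 10.2500] v=[4.5000 -5.6875 2.5000]
Step 6: x=[5.9532 3.9375 12.0782] v=[5.2813 -6.9376 3.6563]
Step 7: x=[4.6094 5.5469 11.8360] v=[-2.6876 3.2188 -0.4844]
Step 8: x=[1.4297 9.8321 10.4493] v=[-6.3595 8.5704 -2.7735]
Max displacement = 4.0625

Answer: 4.0625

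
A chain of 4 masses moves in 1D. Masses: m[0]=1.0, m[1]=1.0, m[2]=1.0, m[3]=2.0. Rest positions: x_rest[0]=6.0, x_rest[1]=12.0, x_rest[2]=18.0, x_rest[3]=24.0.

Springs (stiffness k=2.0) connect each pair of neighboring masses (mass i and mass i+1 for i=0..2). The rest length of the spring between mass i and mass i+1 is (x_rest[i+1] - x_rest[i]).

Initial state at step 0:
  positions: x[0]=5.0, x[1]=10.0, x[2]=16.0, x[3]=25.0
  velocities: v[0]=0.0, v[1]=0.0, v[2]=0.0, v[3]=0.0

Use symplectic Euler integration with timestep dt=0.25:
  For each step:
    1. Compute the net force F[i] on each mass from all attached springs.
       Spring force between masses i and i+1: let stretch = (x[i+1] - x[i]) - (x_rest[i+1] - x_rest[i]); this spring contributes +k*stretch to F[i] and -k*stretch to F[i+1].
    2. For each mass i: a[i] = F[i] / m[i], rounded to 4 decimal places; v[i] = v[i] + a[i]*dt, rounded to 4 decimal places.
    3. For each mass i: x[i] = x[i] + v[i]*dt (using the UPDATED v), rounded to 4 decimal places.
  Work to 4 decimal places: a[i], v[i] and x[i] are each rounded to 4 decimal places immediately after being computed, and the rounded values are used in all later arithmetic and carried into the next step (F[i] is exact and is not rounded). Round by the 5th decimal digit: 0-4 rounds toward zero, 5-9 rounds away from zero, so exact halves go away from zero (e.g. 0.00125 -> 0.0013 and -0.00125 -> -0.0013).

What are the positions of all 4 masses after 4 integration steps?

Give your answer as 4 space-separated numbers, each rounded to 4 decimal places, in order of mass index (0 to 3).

Step 0: x=[5.0000 10.0000 16.0000 25.0000] v=[0.0000 0.0000 0.0000 0.0000]
Step 1: x=[4.8750 10.1250 16.3750 24.8125] v=[-0.5000 0.5000 1.5000 -0.7500]
Step 2: x=[4.6563 10.3750 17.0235 24.4727] v=[-0.8750 1.0000 2.5938 -1.3594]
Step 3: x=[4.4024 10.7412 17.7721 24.0423] v=[-1.0157 1.4649 2.9942 -1.7217]
Step 4: x=[4.1908 11.1940 18.4256 23.5950] v=[-0.8463 1.8110 2.6139 -1.7893]

Answer: 4.1908 11.1940 18.4256 23.5950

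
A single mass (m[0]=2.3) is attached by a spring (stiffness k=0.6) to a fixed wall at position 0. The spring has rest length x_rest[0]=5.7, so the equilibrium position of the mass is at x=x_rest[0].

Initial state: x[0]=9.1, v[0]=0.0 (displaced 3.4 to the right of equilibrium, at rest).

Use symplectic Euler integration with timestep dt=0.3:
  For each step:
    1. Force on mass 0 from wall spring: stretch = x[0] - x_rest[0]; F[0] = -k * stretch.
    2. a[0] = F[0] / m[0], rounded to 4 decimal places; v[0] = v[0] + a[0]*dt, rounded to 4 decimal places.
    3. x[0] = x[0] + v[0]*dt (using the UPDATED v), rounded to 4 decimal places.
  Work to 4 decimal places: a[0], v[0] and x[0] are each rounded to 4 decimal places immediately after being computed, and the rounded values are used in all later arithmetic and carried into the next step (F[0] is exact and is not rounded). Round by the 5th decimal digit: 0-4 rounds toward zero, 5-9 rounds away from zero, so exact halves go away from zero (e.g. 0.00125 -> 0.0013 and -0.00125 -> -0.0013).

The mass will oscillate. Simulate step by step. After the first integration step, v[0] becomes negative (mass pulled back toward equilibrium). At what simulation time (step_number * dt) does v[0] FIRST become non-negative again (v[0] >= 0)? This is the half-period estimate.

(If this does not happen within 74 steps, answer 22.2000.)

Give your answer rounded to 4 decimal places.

Answer: 6.3000

Derivation:
Step 0: x=[9.1000] v=[0.0000]
Step 1: x=[9.0202] v=[-0.2661]
Step 2: x=[8.8624] v=[-0.5259]
Step 3: x=[8.6304] v=[-0.7734]
Step 4: x=[8.3296] v=[-1.0028]
Step 5: x=[7.9670] v=[-1.2086]
Step 6: x=[7.5512] v=[-1.3860]
Step 7: x=[7.0919] v=[-1.5309]
Step 8: x=[6.6000] v=[-1.6398]
Step 9: x=[6.0869] v=[-1.7102]
Step 10: x=[5.5648] v=[-1.7405]
Step 11: x=[5.0458] v=[-1.7299]
Step 12: x=[4.5422] v=[-1.6787]
Step 13: x=[4.0658] v=[-1.5881]
Step 14: x=[3.6277] v=[-1.4602]
Step 15: x=[3.2383] v=[-1.2980]
Step 16: x=[2.9067] v=[-1.1053]
Step 17: x=[2.6407] v=[-0.8867]
Step 18: x=[2.4465] v=[-0.6473]
Step 19: x=[2.3287] v=[-0.3927]
Step 20: x=[2.2900] v=[-0.1289]
Step 21: x=[2.3314] v=[0.1380]
First v>=0 after going negative at step 21, time=6.3000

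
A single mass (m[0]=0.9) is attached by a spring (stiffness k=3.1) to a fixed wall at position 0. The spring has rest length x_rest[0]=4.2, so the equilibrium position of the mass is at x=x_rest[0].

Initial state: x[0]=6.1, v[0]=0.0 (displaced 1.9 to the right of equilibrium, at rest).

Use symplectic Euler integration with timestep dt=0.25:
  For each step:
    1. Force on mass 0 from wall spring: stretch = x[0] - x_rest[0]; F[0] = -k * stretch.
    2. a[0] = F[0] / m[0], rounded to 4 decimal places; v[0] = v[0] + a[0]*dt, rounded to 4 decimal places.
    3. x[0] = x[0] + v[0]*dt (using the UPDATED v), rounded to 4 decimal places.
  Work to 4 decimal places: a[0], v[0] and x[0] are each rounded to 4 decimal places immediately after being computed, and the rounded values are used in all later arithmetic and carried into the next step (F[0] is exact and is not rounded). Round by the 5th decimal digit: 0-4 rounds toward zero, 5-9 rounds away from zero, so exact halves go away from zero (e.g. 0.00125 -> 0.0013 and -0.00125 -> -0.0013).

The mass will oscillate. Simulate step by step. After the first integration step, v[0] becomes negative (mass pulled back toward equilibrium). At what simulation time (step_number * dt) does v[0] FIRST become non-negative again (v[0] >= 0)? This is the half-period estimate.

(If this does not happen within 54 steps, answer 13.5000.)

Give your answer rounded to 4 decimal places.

Step 0: x=[6.1000] v=[0.0000]
Step 1: x=[5.6910] v=[-1.6361]
Step 2: x=[4.9610] v=[-2.9200]
Step 3: x=[4.0672] v=[-3.5753]
Step 4: x=[3.2020] v=[-3.4610]
Step 5: x=[2.5516] v=[-2.6016]
Step 6: x=[2.2561] v=[-1.1822]
Step 7: x=[2.3790] v=[0.4917]
First v>=0 after going negative at step 7, time=1.7500

Answer: 1.7500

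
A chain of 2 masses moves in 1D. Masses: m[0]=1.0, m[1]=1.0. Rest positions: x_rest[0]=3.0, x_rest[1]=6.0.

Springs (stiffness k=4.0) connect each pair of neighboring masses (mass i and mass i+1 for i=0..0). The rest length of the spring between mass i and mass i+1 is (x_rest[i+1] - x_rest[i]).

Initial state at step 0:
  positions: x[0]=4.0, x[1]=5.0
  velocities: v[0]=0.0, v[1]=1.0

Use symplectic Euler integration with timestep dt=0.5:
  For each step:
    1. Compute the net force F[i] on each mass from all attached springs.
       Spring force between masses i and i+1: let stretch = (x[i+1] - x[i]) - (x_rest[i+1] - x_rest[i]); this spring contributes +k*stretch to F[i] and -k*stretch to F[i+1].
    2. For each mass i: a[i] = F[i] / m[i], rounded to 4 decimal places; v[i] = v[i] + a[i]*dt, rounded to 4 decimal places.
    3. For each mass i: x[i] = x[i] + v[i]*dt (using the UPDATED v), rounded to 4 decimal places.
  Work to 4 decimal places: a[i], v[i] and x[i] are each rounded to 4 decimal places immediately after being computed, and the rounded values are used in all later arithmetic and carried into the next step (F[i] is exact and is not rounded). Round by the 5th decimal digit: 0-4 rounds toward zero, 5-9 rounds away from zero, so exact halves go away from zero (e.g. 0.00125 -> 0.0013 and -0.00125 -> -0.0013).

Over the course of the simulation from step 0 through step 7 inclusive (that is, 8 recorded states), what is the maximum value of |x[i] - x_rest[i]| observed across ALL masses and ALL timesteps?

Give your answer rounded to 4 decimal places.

Step 0: x=[4.0000 5.0000] v=[0.0000 1.0000]
Step 1: x=[2.0000 7.5000] v=[-4.0000 5.0000]
Step 2: x=[2.5000 7.5000] v=[1.0000 0.0000]
Step 3: x=[5.0000 5.5000] v=[5.0000 -4.0000]
Step 4: x=[5.0000 6.0000] v=[0.0000 1.0000]
Step 5: x=[3.0000 8.5000] v=[-4.0000 5.0000]
Step 6: x=[3.5000 8.5000] v=[1.0000 0.0000]
Step 7: x=[6.0000 6.5000] v=[5.0000 -4.0000]
Max displacement = 3.0000

Answer: 3.0000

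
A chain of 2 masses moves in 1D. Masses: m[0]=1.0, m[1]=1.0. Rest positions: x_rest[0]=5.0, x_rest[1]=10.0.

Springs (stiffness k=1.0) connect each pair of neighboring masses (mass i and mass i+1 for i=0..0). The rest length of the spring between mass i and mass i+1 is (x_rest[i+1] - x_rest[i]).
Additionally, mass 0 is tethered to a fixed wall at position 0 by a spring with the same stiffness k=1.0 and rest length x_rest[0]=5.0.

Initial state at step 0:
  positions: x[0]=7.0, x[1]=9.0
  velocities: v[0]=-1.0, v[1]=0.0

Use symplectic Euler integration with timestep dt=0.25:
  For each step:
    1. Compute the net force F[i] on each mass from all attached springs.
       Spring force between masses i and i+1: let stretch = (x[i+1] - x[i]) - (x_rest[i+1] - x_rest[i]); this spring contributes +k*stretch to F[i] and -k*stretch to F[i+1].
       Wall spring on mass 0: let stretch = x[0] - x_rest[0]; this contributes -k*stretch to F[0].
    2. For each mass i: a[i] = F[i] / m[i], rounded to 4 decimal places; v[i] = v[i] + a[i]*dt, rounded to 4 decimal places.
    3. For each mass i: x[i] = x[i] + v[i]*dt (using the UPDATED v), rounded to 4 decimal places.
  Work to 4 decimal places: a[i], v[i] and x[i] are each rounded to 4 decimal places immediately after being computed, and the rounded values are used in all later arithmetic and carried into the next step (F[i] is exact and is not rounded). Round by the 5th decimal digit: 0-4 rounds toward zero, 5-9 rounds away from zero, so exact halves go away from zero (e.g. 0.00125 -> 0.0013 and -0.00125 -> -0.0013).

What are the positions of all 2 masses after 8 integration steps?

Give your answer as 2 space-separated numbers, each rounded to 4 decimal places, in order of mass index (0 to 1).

Step 0: x=[7.0000 9.0000] v=[-1.0000 0.0000]
Step 1: x=[6.4375 9.1875] v=[-2.2500 0.7500]
Step 2: x=[5.6445 9.5156] v=[-3.1719 1.3125]
Step 3: x=[4.7407 9.9143] v=[-3.6153 1.5947]
Step 4: x=[3.8639 10.3021] v=[-3.5071 1.5513]
Step 5: x=[3.1480 10.6001] v=[-2.8635 1.1918]
Step 6: x=[2.7011 10.7448] v=[-1.7875 0.5788]
Step 7: x=[2.5881 10.6993] v=[-0.4519 -0.1821]
Step 8: x=[2.8203 10.4593] v=[0.9289 -0.9599]

Answer: 2.8203 10.4593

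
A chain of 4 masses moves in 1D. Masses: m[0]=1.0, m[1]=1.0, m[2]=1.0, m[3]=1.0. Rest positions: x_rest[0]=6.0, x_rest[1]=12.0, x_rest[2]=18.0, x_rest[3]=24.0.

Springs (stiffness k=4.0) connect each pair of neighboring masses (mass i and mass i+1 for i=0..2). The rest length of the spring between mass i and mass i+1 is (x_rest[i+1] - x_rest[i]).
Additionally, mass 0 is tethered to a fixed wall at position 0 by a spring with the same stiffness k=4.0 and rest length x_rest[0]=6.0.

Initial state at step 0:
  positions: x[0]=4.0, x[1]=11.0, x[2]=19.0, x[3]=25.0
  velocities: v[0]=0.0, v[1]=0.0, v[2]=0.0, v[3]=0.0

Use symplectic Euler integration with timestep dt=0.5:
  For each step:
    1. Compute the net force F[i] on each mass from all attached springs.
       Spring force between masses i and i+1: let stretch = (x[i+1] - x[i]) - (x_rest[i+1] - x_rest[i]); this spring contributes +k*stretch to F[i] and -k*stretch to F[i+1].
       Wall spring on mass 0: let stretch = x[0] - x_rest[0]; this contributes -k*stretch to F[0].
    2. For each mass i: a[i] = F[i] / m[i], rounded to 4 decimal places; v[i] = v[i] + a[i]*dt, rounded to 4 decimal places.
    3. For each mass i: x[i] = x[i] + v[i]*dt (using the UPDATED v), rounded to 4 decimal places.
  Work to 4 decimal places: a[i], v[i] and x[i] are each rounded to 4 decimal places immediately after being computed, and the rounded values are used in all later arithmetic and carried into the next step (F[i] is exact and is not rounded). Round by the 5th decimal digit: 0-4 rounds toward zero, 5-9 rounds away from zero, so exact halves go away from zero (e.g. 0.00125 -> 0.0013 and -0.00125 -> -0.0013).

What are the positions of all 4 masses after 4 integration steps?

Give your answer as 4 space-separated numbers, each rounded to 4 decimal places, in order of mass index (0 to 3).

Answer: 6.0000 12.0000 18.0000 24.0000

Derivation:
Step 0: x=[4.0000 11.0000 19.0000 25.0000] v=[0.0000 0.0000 0.0000 0.0000]
Step 1: x=[7.0000 12.0000 17.0000 25.0000] v=[6.0000 2.0000 -4.0000 0.0000]
Step 2: x=[8.0000 13.0000 18.0000 23.0000] v=[2.0000 2.0000 2.0000 -4.0000]
Step 3: x=[6.0000 14.0000 19.0000 22.0000] v=[-4.0000 2.0000 2.0000 -2.0000]
Step 4: x=[6.0000 12.0000 18.0000 24.0000] v=[0.0000 -4.0000 -2.0000 4.0000]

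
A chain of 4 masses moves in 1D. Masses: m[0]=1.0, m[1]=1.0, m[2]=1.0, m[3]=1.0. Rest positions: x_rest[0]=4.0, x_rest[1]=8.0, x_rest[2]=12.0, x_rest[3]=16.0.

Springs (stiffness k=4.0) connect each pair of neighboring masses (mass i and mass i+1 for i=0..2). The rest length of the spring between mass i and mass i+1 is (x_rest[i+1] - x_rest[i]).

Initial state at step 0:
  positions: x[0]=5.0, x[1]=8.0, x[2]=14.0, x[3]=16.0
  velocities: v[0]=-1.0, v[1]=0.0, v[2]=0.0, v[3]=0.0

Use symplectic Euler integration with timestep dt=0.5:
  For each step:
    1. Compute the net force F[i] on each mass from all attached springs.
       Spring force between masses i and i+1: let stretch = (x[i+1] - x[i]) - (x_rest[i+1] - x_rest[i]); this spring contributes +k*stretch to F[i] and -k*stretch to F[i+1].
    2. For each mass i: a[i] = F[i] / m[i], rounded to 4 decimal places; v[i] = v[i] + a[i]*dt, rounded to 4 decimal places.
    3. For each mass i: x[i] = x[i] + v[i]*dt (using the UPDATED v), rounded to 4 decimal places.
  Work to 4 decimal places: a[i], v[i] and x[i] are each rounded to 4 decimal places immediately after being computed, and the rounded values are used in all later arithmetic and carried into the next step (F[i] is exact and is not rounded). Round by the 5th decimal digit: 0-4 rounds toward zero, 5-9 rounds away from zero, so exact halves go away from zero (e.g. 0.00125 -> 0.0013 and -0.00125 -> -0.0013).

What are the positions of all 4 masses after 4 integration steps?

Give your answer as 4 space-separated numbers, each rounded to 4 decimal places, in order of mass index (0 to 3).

Step 0: x=[5.0000 8.0000 14.0000 16.0000] v=[-1.0000 0.0000 0.0000 0.0000]
Step 1: x=[3.5000 11.0000 10.0000 18.0000] v=[-3.0000 6.0000 -8.0000 4.0000]
Step 2: x=[5.5000 5.5000 15.0000 16.0000] v=[4.0000 -11.0000 10.0000 -4.0000]
Step 3: x=[3.5000 9.5000 11.5000 17.0000] v=[-4.0000 8.0000 -7.0000 2.0000]
Step 4: x=[3.5000 9.5000 11.5000 16.5000] v=[0.0000 0.0000 0.0000 -1.0000]

Answer: 3.5000 9.5000 11.5000 16.5000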